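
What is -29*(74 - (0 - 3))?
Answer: -2233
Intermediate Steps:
-29*(74 - (0 - 3)) = -29*(74 - 1*(-3)) = -29*(74 + 3) = -29*77 = -2233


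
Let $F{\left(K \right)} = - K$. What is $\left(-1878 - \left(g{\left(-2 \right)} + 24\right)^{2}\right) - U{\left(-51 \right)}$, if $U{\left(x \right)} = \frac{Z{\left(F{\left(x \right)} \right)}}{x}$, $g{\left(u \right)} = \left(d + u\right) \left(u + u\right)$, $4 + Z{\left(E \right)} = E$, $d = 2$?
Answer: $- \frac{125107}{51} \approx -2453.1$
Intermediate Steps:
$Z{\left(E \right)} = -4 + E$
$g{\left(u \right)} = 2 u \left(2 + u\right)$ ($g{\left(u \right)} = \left(2 + u\right) \left(u + u\right) = \left(2 + u\right) 2 u = 2 u \left(2 + u\right)$)
$U{\left(x \right)} = \frac{-4 - x}{x}$
$\left(-1878 - \left(g{\left(-2 \right)} + 24\right)^{2}\right) - U{\left(-51 \right)} = \left(-1878 - \left(2 \left(-2\right) \left(2 - 2\right) + 24\right)^{2}\right) - \frac{-4 - -51}{-51} = \left(-1878 - \left(2 \left(-2\right) 0 + 24\right)^{2}\right) - - \frac{-4 + 51}{51} = \left(-1878 - \left(0 + 24\right)^{2}\right) - \left(- \frac{1}{51}\right) 47 = \left(-1878 - 24^{2}\right) - - \frac{47}{51} = \left(-1878 - 576\right) + \frac{47}{51} = -2454 + \frac{47}{51} = - \frac{125107}{51}$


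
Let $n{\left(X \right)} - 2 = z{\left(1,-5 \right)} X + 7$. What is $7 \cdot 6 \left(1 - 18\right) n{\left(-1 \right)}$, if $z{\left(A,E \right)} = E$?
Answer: $-9996$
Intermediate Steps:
$n{\left(X \right)} = 9 - 5 X$ ($n{\left(X \right)} = 2 - \left(-7 + 5 X\right) = 9 - 5 X$)
$7 \cdot 6 \left(1 - 18\right) n{\left(-1 \right)} = 7 \cdot 6 \left(1 - 18\right) \left(9 - -5\right) = 42 \left(-17\right) \left(9 + 5\right) = \left(-714\right) 14 = -9996$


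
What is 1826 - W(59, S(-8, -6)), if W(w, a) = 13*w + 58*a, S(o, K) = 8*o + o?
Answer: 5235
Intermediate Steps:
S(o, K) = 9*o
1826 - W(59, S(-8, -6)) = 1826 - (13*59 + 58*(9*(-8))) = 1826 - (767 + 58*(-72)) = 1826 - (767 - 4176) = 1826 - 1*(-3409) = 1826 + 3409 = 5235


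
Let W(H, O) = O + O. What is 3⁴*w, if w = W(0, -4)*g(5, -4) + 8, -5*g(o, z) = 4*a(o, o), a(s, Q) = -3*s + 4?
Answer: -25272/5 ≈ -5054.4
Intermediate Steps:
W(H, O) = 2*O
a(s, Q) = 4 - 3*s
g(o, z) = -16/5 + 12*o/5 (g(o, z) = -4*(4 - 3*o)/5 = -(16 - 12*o)/5 = -16/5 + 12*o/5)
w = -312/5 (w = (2*(-4))*(-16/5 + (12/5)*5) + 8 = -8*(-16/5 + 12) + 8 = -8*44/5 + 8 = -352/5 + 8 = -312/5 ≈ -62.400)
3⁴*w = 3⁴*(-312/5) = 81*(-312/5) = -25272/5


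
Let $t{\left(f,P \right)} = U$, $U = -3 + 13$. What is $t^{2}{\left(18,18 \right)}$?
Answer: $100$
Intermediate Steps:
$U = 10$
$t{\left(f,P \right)} = 10$
$t^{2}{\left(18,18 \right)} = 10^{2} = 100$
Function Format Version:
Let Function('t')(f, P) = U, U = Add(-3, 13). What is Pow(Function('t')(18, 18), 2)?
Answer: 100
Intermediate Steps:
U = 10
Function('t')(f, P) = 10
Pow(Function('t')(18, 18), 2) = Pow(10, 2) = 100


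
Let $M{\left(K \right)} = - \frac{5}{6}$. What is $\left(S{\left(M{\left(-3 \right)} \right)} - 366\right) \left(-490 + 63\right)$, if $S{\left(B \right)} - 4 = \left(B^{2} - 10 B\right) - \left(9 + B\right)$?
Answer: $\frac{5551427}{36} \approx 1.5421 \cdot 10^{5}$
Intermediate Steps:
$M{\left(K \right)} = - \frac{5}{6}$ ($M{\left(K \right)} = \left(-5\right) \frac{1}{6} = - \frac{5}{6}$)
$S{\left(B \right)} = -5 + B^{2} - 11 B$ ($S{\left(B \right)} = 4 - \left(9 - B^{2} + 11 B\right) = -5 + B^{2} - 11 B$)
$\left(S{\left(M{\left(-3 \right)} \right)} - 366\right) \left(-490 + 63\right) = \left(\left(-5 + \left(- \frac{5}{6}\right)^{2} - - \frac{55}{6}\right) - 366\right) \left(-490 + 63\right) = \left(\left(-5 + \frac{25}{36} + \frac{55}{6}\right) - 366\right) \left(-427\right) = \left(\frac{175}{36} - 366\right) \left(-427\right) = \left(- \frac{13001}{36}\right) \left(-427\right) = \frac{5551427}{36}$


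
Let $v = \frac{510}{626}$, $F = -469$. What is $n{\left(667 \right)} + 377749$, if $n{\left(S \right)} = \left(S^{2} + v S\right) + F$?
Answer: $\frac{257508982}{313} \approx 8.2271 \cdot 10^{5}$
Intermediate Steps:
$v = \frac{255}{313}$ ($v = 510 \cdot \frac{1}{626} = \frac{255}{313} \approx 0.8147$)
$n{\left(S \right)} = -469 + S^{2} + \frac{255 S}{313}$ ($n{\left(S \right)} = \left(S^{2} + \frac{255 S}{313}\right) - 469 = -469 + S^{2} + \frac{255 S}{313}$)
$n{\left(667 \right)} + 377749 = \left(-469 + 667^{2} + \frac{255}{313} \cdot 667\right) + 377749 = \left(-469 + 444889 + \frac{170085}{313}\right) + 377749 = \frac{139273545}{313} + 377749 = \frac{257508982}{313}$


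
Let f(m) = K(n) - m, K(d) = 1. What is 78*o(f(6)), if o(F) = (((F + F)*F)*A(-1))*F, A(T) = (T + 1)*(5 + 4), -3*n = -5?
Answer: 0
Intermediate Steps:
n = 5/3 (n = -⅓*(-5) = 5/3 ≈ 1.6667)
A(T) = 9 + 9*T (A(T) = (1 + T)*9 = 9 + 9*T)
f(m) = 1 - m
o(F) = 0 (o(F) = (((F + F)*F)*(9 + 9*(-1)))*F = (((2*F)*F)*(9 - 9))*F = ((2*F²)*0)*F = 0*F = 0)
78*o(f(6)) = 78*0 = 0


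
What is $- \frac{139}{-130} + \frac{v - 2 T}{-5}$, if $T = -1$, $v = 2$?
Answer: $\frac{7}{26} \approx 0.26923$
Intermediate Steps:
$- \frac{139}{-130} + \frac{v - 2 T}{-5} = - \frac{139}{-130} + \frac{2 - -2}{-5} = \left(-139\right) \left(- \frac{1}{130}\right) + \left(2 + 2\right) \left(- \frac{1}{5}\right) = \frac{139}{130} + 4 \left(- \frac{1}{5}\right) = \frac{139}{130} - \frac{4}{5} = \frac{7}{26}$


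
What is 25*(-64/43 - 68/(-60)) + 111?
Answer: 13174/129 ≈ 102.12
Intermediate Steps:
25*(-64/43 - 68/(-60)) + 111 = 25*(-64*1/43 - 68*(-1/60)) + 111 = 25*(-64/43 + 17/15) + 111 = 25*(-229/645) + 111 = -1145/129 + 111 = 13174/129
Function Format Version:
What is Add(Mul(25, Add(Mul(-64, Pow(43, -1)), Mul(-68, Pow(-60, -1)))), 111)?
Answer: Rational(13174, 129) ≈ 102.12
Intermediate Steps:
Add(Mul(25, Add(Mul(-64, Pow(43, -1)), Mul(-68, Pow(-60, -1)))), 111) = Add(Mul(25, Add(Mul(-64, Rational(1, 43)), Mul(-68, Rational(-1, 60)))), 111) = Add(Mul(25, Add(Rational(-64, 43), Rational(17, 15))), 111) = Add(Mul(25, Rational(-229, 645)), 111) = Add(Rational(-1145, 129), 111) = Rational(13174, 129)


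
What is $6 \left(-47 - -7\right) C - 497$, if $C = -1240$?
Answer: $297103$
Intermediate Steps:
$6 \left(-47 - -7\right) C - 497 = 6 \left(-47 - -7\right) \left(-1240\right) - 497 = 6 \left(-47 + 7\right) \left(-1240\right) - 497 = 6 \left(-40\right) \left(-1240\right) - 497 = \left(-240\right) \left(-1240\right) - 497 = 297600 - 497 = 297103$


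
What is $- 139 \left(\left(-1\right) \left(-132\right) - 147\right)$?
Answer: $2085$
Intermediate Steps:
$- 139 \left(\left(-1\right) \left(-132\right) - 147\right) = - 139 \left(132 - 147\right) = - 139 \left(-15\right) = \left(-1\right) \left(-2085\right) = 2085$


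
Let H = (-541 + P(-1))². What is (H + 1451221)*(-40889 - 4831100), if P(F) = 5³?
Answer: -7913459676953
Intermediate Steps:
P(F) = 125
H = 173056 (H = (-541 + 125)² = (-416)² = 173056)
(H + 1451221)*(-40889 - 4831100) = (173056 + 1451221)*(-40889 - 4831100) = 1624277*(-4871989) = -7913459676953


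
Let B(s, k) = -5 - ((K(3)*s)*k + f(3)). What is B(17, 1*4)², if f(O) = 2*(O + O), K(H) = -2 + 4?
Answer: 23409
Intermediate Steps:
K(H) = 2
f(O) = 4*O (f(O) = 2*(2*O) = 4*O)
B(s, k) = -17 - 2*k*s (B(s, k) = -5 - ((2*s)*k + 4*3) = -5 - (2*k*s + 12) = -5 - (12 + 2*k*s) = -5 + (-12 - 2*k*s) = -17 - 2*k*s)
B(17, 1*4)² = (-17 - 2*1*4*17)² = (-17 - 2*4*17)² = (-17 - 136)² = (-153)² = 23409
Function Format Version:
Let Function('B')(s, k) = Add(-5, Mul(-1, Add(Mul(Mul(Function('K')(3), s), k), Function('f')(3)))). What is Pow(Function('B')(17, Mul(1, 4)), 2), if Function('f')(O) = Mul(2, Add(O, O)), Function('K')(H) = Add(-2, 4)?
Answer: 23409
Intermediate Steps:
Function('K')(H) = 2
Function('f')(O) = Mul(4, O) (Function('f')(O) = Mul(2, Mul(2, O)) = Mul(4, O))
Function('B')(s, k) = Add(-17, Mul(-2, k, s)) (Function('B')(s, k) = Add(-5, Mul(-1, Add(Mul(Mul(2, s), k), Mul(4, 3)))) = Add(-5, Mul(-1, Add(Mul(2, k, s), 12))) = Add(-5, Mul(-1, Add(12, Mul(2, k, s)))) = Add(-5, Add(-12, Mul(-2, k, s))) = Add(-17, Mul(-2, k, s)))
Pow(Function('B')(17, Mul(1, 4)), 2) = Pow(Add(-17, Mul(-2, Mul(1, 4), 17)), 2) = Pow(Add(-17, Mul(-2, 4, 17)), 2) = Pow(Add(-17, -136), 2) = Pow(-153, 2) = 23409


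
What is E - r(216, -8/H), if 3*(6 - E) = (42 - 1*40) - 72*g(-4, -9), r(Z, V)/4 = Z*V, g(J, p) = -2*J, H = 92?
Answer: 18800/69 ≈ 272.46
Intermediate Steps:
r(Z, V) = 4*V*Z (r(Z, V) = 4*(Z*V) = 4*(V*Z) = 4*V*Z)
E = 592/3 (E = 6 - ((42 - 1*40) - (-144)*(-4))/3 = 6 - ((42 - 40) - 72*8)/3 = 6 - (2 - 576)/3 = 6 - 1/3*(-574) = 6 + 574/3 = 592/3 ≈ 197.33)
E - r(216, -8/H) = 592/3 - 4*(-8/92)*216 = 592/3 - 4*(-8*1/92)*216 = 592/3 - 4*(-2)*216/23 = 592/3 - 1*(-1728/23) = 592/3 + 1728/23 = 18800/69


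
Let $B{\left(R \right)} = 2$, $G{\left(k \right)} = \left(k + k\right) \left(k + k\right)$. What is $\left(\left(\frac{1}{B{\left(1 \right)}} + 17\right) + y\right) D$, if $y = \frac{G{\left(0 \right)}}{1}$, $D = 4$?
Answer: $70$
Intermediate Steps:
$G{\left(k \right)} = 4 k^{2}$ ($G{\left(k \right)} = 2 k 2 k = 4 k^{2}$)
$y = 0$ ($y = \frac{4 \cdot 0^{2}}{1} = 4 \cdot 0 \cdot 1 = 0 \cdot 1 = 0$)
$\left(\left(\frac{1}{B{\left(1 \right)}} + 17\right) + y\right) D = \left(\left(\frac{1}{2} + 17\right) + 0\right) 4 = \left(\frac{35}{2} + 0\right) 4 = \frac{35}{2} \cdot 4 = 70$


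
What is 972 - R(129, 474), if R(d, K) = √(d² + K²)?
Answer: 972 - 3*√26813 ≈ 480.76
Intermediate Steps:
R(d, K) = √(K² + d²)
972 - R(129, 474) = 972 - √(474² + 129²) = 972 - √(224676 + 16641) = 972 - √241317 = 972 - 3*√26813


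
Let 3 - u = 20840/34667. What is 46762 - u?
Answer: 1621015093/34667 ≈ 46760.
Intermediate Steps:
u = 83161/34667 (u = 3 - 20840/34667 = 83161/34667 ≈ 2.3989)
46762 - u = 46762 - 1*83161/34667 = 46762 - 83161/34667 = 1621015093/34667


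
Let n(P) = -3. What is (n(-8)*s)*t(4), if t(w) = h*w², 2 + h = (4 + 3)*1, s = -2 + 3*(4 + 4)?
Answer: -5280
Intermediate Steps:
s = 22 (s = -2 + 3*8 = -2 + 24 = 22)
h = 5 (h = -2 + (4 + 3)*1 = -2 + 7*1 = -2 + 7 = 5)
t(w) = 5*w²
(n(-8)*s)*t(4) = (-3*22)*(5*4²) = -330*16 = -66*80 = -5280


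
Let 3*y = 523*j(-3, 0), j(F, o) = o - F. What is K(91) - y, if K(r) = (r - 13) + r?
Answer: -354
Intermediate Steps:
K(r) = -13 + 2*r (K(r) = (-13 + r) + r = -13 + 2*r)
y = 523 (y = (523*(0 - 1*(-3)))/3 = (523*(0 + 3))/3 = (523*3)/3 = (⅓)*1569 = 523)
K(91) - y = (-13 + 2*91) - 1*523 = (-13 + 182) - 523 = 169 - 523 = -354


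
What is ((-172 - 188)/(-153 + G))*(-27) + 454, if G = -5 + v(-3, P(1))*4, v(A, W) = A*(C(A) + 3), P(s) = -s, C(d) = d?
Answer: 31006/79 ≈ 392.48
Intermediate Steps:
v(A, W) = A*(3 + A) (v(A, W) = A*(A + 3) = A*(3 + A))
G = -5 (G = -5 - 3*(3 - 3)*4 = -5 - 3*0*4 = -5 + 0*4 = -5 + 0 = -5)
((-172 - 188)/(-153 + G))*(-27) + 454 = ((-172 - 188)/(-153 - 5))*(-27) + 454 = -360/(-158)*(-27) + 454 = -360*(-1/158)*(-27) + 454 = (180/79)*(-27) + 454 = -4860/79 + 454 = 31006/79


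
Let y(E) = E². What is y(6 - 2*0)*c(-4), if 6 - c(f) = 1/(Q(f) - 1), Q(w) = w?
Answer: 1116/5 ≈ 223.20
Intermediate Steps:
c(f) = 6 - 1/(-1 + f) (c(f) = 6 - 1/(f - 1) = 6 - 1/(-1 + f))
y(6 - 2*0)*c(-4) = (6 - 2*0)²*((-7 + 6*(-4))/(-1 - 4)) = (6 + 0)²*((-7 - 24)/(-5)) = 6²*(-⅕*(-31)) = 36*(31/5) = 1116/5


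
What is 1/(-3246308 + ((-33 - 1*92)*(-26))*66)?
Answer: -1/3031808 ≈ -3.2984e-7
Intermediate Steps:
1/(-3246308 + ((-33 - 1*92)*(-26))*66) = 1/(-3246308 + ((-33 - 92)*(-26))*66) = 1/(-3246308 - 125*(-26)*66) = 1/(-3246308 + 3250*66) = 1/(-3246308 + 214500) = 1/(-3031808) = -1/3031808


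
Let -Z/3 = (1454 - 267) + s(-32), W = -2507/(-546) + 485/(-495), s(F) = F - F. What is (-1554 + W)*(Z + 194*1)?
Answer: 1033591115/198 ≈ 5.2202e+6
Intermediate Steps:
s(F) = 0
W = 65077/18018 (W = -2507*(-1/546) + 485*(-1/495) = 2507/546 - 97/99 = 65077/18018 ≈ 3.6118)
Z = -3561 (Z = -3*((1454 - 267) + 0) = -3*(1187 + 0) = -3*1187 = -3561)
(-1554 + W)*(Z + 194*1) = (-1554 + 65077/18018)*(-3561 + 194*1) = -27934895*(-3561 + 194)/18018 = -27934895/18018*(-3367) = 1033591115/198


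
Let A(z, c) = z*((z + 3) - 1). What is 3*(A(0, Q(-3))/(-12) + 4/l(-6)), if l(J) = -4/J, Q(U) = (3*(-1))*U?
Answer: 18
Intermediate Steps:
Q(U) = -3*U
A(z, c) = z*(2 + z) (A(z, c) = z*((3 + z) - 1) = z*(2 + z))
3*(A(0, Q(-3))/(-12) + 4/l(-6)) = 3*((0*(2 + 0))/(-12) + 4/((-4/(-6)))) = 3*((0*2)*(-1/12) + 4/((-4*(-⅙)))) = 3*(0*(-1/12) + 4/(⅔)) = 3*(0 + 4*(3/2)) = 3*(0 + 6) = 3*6 = 18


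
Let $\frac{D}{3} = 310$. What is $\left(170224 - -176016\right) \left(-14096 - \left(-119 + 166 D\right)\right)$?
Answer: $-58291927680$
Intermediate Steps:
$D = 930$ ($D = 3 \cdot 310 = 930$)
$\left(170224 - -176016\right) \left(-14096 - \left(-119 + 166 D\right)\right) = \left(170224 - -176016\right) \left(-14096 + \left(119 - 154380\right)\right) = \left(170224 + 176016\right) \left(-14096 + \left(119 - 154380\right)\right) = 346240 \left(-14096 - 154261\right) = 346240 \left(-168357\right) = -58291927680$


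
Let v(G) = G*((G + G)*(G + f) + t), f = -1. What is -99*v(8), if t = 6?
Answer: -93456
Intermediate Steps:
v(G) = G*(6 + 2*G*(-1 + G)) (v(G) = G*((G + G)*(G - 1) + 6) = G*((2*G)*(-1 + G) + 6) = G*(2*G*(-1 + G) + 6) = G*(6 + 2*G*(-1 + G)))
-99*v(8) = -198*8*(3 + 8² - 1*8) = -198*8*(3 + 64 - 8) = -198*8*59 = -99*944 = -93456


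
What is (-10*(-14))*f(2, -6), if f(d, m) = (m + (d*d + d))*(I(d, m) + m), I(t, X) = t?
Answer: 0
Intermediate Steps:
f(d, m) = (d + m)*(d + m + d²) (f(d, m) = (m + (d*d + d))*(d + m) = (m + (d² + d))*(d + m) = (m + (d + d²))*(d + m) = (d + m + d²)*(d + m) = (d + m)*(d + m + d²))
(-10*(-14))*f(2, -6) = (-10*(-14))*(2² + 2³ + (-6)² - 6*2² + 2*2*(-6)) = 140*(4 + 8 + 36 - 6*4 - 24) = 140*(4 + 8 + 36 - 24 - 24) = 140*0 = 0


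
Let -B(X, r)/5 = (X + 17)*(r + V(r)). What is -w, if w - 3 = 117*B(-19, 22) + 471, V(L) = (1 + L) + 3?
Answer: -56634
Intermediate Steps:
V(L) = 4 + L
B(X, r) = -5*(4 + 2*r)*(17 + X) (B(X, r) = -5*(X + 17)*(r + (4 + r)) = -5*(17 + X)*(4 + 2*r) = -5*(4 + 2*r)*(17 + X))
w = 56634 (w = 3 + (117*(-340 - 170*22 - 20*(-19) - 10*(-19)*22) + 471) = 3 + (117*(-340 - 3740 + 380 + 4180) + 471) = 3 + (117*480 + 471) = 3 + (56160 + 471) = 3 + 56631 = 56634)
-w = -1*56634 = -56634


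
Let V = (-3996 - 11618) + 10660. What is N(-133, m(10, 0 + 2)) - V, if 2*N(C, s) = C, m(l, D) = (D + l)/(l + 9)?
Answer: 9775/2 ≈ 4887.5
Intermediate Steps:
m(l, D) = (D + l)/(9 + l)
N(C, s) = C/2
V = -4954 (V = -15614 + 10660 = -4954)
N(-133, m(10, 0 + 2)) - V = (½)*(-133) - 1*(-4954) = -133/2 + 4954 = 9775/2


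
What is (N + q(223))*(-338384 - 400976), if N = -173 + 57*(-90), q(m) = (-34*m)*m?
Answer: 1254020363040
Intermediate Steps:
q(m) = -34*m²
N = -5303 (N = -173 - 5130 = -5303)
(N + q(223))*(-338384 - 400976) = (-5303 - 34*223²)*(-338384 - 400976) = (-5303 - 34*49729)*(-739360) = (-5303 - 1690786)*(-739360) = -1696089*(-739360) = 1254020363040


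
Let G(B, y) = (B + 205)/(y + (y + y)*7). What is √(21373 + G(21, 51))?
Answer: √1389798535/255 ≈ 146.20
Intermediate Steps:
G(B, y) = (205 + B)/(15*y) (G(B, y) = (205 + B)/(y + (2*y)*7) = (205 + B)/(y + 14*y) = (205 + B)/((15*y)) = (205 + B)*(1/(15*y)) = (205 + B)/(15*y))
√(21373 + G(21, 51)) = √(21373 + (1/15)*(205 + 21)/51) = √(21373 + (1/15)*(1/51)*226) = √(21373 + 226/765) = √(16350571/765) = √1389798535/255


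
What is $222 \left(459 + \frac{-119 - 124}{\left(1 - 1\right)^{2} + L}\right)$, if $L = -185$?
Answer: $\frac{510948}{5} \approx 1.0219 \cdot 10^{5}$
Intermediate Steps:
$222 \left(459 + \frac{-119 - 124}{\left(1 - 1\right)^{2} + L}\right) = 222 \left(459 + \frac{-119 - 124}{\left(1 - 1\right)^{2} - 185}\right) = 222 \left(459 - \frac{243}{0^{2} - 185}\right) = 222 \left(459 - \frac{243}{0 - 185}\right) = 222 \left(459 - \frac{243}{-185}\right) = 222 \left(459 - - \frac{243}{185}\right) = 222 \left(459 + \frac{243}{185}\right) = 222 \cdot \frac{85158}{185} = \frac{510948}{5}$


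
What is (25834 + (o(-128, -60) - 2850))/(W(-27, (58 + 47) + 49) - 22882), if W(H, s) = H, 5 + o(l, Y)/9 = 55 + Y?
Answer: -22894/22909 ≈ -0.99934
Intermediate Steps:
o(l, Y) = 450 + 9*Y (o(l, Y) = -45 + 9*(55 + Y) = -45 + (495 + 9*Y) = 450 + 9*Y)
(25834 + (o(-128, -60) - 2850))/(W(-27, (58 + 47) + 49) - 22882) = (25834 + ((450 + 9*(-60)) - 2850))/(-27 - 22882) = (25834 + ((450 - 540) - 2850))/(-22909) = (25834 + (-90 - 2850))*(-1/22909) = (25834 - 2940)*(-1/22909) = 22894*(-1/22909) = -22894/22909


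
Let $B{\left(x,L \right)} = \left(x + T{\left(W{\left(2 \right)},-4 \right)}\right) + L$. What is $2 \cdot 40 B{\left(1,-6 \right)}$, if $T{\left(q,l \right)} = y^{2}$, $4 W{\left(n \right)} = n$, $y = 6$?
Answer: $2480$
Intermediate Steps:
$W{\left(n \right)} = \frac{n}{4}$
$T{\left(q,l \right)} = 36$ ($T{\left(q,l \right)} = 6^{2} = 36$)
$B{\left(x,L \right)} = 36 + L + x$ ($B{\left(x,L \right)} = \left(x + 36\right) + L = \left(36 + x\right) + L = 36 + L + x$)
$2 \cdot 40 B{\left(1,-6 \right)} = 2 \cdot 40 \left(36 - 6 + 1\right) = 80 \cdot 31 = 2480$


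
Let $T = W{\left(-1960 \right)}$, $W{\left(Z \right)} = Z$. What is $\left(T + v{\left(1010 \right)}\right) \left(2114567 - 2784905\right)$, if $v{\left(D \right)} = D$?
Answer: $636821100$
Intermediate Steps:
$T = -1960$
$\left(T + v{\left(1010 \right)}\right) \left(2114567 - 2784905\right) = \left(-1960 + 1010\right) \left(2114567 - 2784905\right) = \left(-950\right) \left(-670338\right) = 636821100$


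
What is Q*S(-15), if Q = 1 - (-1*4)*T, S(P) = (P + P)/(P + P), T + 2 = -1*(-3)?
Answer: 5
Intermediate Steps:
T = 1 (T = -2 - 1*(-3) = -2 + 3 = 1)
S(P) = 1 (S(P) = (2*P)/((2*P)) = (2*P)*(1/(2*P)) = 1)
Q = 5 (Q = 1 - (-1*4) = 1 - (-4) = 1 - 1*(-4) = 1 + 4 = 5)
Q*S(-15) = 5*1 = 5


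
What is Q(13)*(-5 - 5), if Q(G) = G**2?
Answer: -1690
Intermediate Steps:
Q(13)*(-5 - 5) = 13**2*(-5 - 5) = 169*(-10) = -1690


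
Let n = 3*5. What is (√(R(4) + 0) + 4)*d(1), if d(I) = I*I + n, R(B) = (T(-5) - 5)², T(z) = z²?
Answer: 384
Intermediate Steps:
n = 15
R(B) = 400 (R(B) = ((-5)² - 5)² = (25 - 5)² = 20² = 400)
d(I) = 15 + I² (d(I) = I*I + 15 = I² + 15 = 15 + I²)
(√(R(4) + 0) + 4)*d(1) = (√(400 + 0) + 4)*(15 + 1²) = (√400 + 4)*(15 + 1) = (20 + 4)*16 = 24*16 = 384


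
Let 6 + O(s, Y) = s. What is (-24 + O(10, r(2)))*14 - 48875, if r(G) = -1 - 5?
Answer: -49155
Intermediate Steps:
r(G) = -6
O(s, Y) = -6 + s
(-24 + O(10, r(2)))*14 - 48875 = (-24 + (-6 + 10))*14 - 48875 = (-24 + 4)*14 - 48875 = -20*14 - 48875 = -280 - 48875 = -49155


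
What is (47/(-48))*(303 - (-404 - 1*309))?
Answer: -5969/6 ≈ -994.83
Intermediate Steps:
(47/(-48))*(303 - (-404 - 1*309)) = (47*(-1/48))*(303 - (-404 - 309)) = -47*(303 - 1*(-713))/48 = -47*(303 + 713)/48 = -47/48*1016 = -5969/6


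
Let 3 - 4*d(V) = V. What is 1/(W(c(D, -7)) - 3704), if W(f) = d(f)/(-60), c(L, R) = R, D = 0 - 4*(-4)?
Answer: -24/88897 ≈ -0.00026998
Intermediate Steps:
d(V) = ¾ - V/4
D = 16 (D = 0 + 16 = 16)
W(f) = -1/80 + f/240 (W(f) = (¾ - f/4)/(-60) = (¾ - f/4)*(-1/60) = -1/80 + f/240)
1/(W(c(D, -7)) - 3704) = 1/((-1/80 + (1/240)*(-7)) - 3704) = 1/((-1/80 - 7/240) - 3704) = 1/(-1/24 - 3704) = 1/(-88897/24) = -24/88897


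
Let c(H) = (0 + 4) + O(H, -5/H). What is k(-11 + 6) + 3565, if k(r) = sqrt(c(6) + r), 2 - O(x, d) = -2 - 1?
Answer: 3567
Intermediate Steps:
O(x, d) = 5 (O(x, d) = 2 - (-2 - 1) = 2 - 1*(-3) = 2 + 3 = 5)
c(H) = 9 (c(H) = (0 + 4) + 5 = 4 + 5 = 9)
k(r) = sqrt(9 + r)
k(-11 + 6) + 3565 = sqrt(9 + (-11 + 6)) + 3565 = sqrt(9 - 5) + 3565 = sqrt(4) + 3565 = 2 + 3565 = 3567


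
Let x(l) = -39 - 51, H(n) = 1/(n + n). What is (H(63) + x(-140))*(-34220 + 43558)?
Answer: -7563113/9 ≈ -8.4035e+5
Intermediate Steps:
H(n) = 1/(2*n)
x(l) = -90
(H(63) + x(-140))*(-34220 + 43558) = ((1/2)/63 - 90)*(-34220 + 43558) = ((1/2)*(1/63) - 90)*9338 = (1/126 - 90)*9338 = -11339/126*9338 = -7563113/9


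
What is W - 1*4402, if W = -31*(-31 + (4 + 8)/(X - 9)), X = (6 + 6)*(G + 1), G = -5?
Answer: -65255/19 ≈ -3434.5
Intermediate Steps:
X = -48 (X = (6 + 6)*(-5 + 1) = 12*(-4) = -48)
W = 18383/19 (W = -31*(-31 + (4 + 8)/(-48 - 9)) = -31*(-31 + 12/(-57)) = -31*(-31 + 12*(-1/57)) = -31*(-31 - 4/19) = -31*(-593/19) = 18383/19 ≈ 967.53)
W - 1*4402 = 18383/19 - 1*4402 = 18383/19 - 4402 = -65255/19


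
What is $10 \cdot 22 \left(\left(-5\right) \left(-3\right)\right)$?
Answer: $3300$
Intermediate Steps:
$10 \cdot 22 \left(\left(-5\right) \left(-3\right)\right) = 220 \cdot 15 = 3300$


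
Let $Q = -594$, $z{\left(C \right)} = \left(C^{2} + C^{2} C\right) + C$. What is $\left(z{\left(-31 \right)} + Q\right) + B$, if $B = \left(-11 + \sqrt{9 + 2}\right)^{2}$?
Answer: $-29455 + \left(11 - \sqrt{11}\right)^{2} \approx -29396.0$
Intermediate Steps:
$z{\left(C \right)} = C + C^{2} + C^{3}$ ($z{\left(C \right)} = \left(C^{2} + C^{3}\right) + C = C + C^{2} + C^{3}$)
$B = \left(-11 + \sqrt{11}\right)^{2} \approx 59.034$
$\left(z{\left(-31 \right)} + Q\right) + B = \left(- 31 \left(1 - 31 + \left(-31\right)^{2}\right) - 594\right) + \left(11 - \sqrt{11}\right)^{2} = \left(- 31 \left(1 - 31 + 961\right) - 594\right) + \left(11 - \sqrt{11}\right)^{2} = \left(\left(-31\right) 931 - 594\right) + \left(11 - \sqrt{11}\right)^{2} = \left(-28861 - 594\right) + \left(11 - \sqrt{11}\right)^{2} = -29455 + \left(11 - \sqrt{11}\right)^{2}$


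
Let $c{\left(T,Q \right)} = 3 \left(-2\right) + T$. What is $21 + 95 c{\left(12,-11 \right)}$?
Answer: $591$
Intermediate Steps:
$c{\left(T,Q \right)} = -6 + T$
$21 + 95 c{\left(12,-11 \right)} = 21 + 95 \left(-6 + 12\right) = 21 + 95 \cdot 6 = 21 + 570 = 591$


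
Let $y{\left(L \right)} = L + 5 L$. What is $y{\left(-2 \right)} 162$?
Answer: $-1944$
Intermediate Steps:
$y{\left(L \right)} = 6 L$
$y{\left(-2 \right)} 162 = 6 \left(-2\right) 162 = \left(-12\right) 162 = -1944$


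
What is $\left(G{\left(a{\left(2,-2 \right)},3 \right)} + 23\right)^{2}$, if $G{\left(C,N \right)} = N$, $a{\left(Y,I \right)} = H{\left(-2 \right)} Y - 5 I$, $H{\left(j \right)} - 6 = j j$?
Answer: $676$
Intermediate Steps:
$H{\left(j \right)} = 6 + j^{2}$ ($H{\left(j \right)} = 6 + j j = 6 + j^{2}$)
$a{\left(Y,I \right)} = - 5 I + 10 Y$ ($a{\left(Y,I \right)} = \left(6 + \left(-2\right)^{2}\right) Y - 5 I = \left(6 + 4\right) Y - 5 I = 10 Y - 5 I = - 5 I + 10 Y$)
$\left(G{\left(a{\left(2,-2 \right)},3 \right)} + 23\right)^{2} = \left(3 + 23\right)^{2} = 26^{2} = 676$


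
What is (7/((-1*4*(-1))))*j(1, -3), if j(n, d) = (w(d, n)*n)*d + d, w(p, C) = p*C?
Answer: 21/2 ≈ 10.500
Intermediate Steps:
w(p, C) = C*p
j(n, d) = d + d**2*n**2 (j(n, d) = ((n*d)*n)*d + d = ((d*n)*n)*d + d = (d*n**2)*d + d = d**2*n**2 + d = d + d**2*n**2)
(7/((-1*4*(-1))))*j(1, -3) = (7/((-1*4*(-1))))*(-3*(1 - 3*1**2)) = (7/((-4*(-1))))*(-3*(1 - 3*1)) = (7/4)*(-3*(1 - 3)) = (7*(1/4))*(-3*(-2)) = (7/4)*6 = 21/2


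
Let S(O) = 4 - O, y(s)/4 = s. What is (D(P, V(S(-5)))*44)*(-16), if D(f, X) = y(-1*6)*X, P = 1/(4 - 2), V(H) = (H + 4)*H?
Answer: 1976832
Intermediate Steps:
y(s) = 4*s
V(H) = H*(4 + H) (V(H) = (4 + H)*H = H*(4 + H))
P = 1/2 ≈ 0.50000
D(f, X) = -24*X (D(f, X) = (4*(-1*6))*X = (4*(-6))*X = -24*X)
(D(P, V(S(-5)))*44)*(-16) = (-24*(4 - 1*(-5))*(4 + (4 - 1*(-5)))*44)*(-16) = (-24*(4 + 5)*(4 + (4 + 5))*44)*(-16) = (-216*(4 + 9)*44)*(-16) = (-216*13*44)*(-16) = (-24*117*44)*(-16) = -2808*44*(-16) = -123552*(-16) = 1976832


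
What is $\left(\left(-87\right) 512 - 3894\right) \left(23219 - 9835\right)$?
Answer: $-648294192$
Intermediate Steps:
$\left(\left(-87\right) 512 - 3894\right) \left(23219 - 9835\right) = \left(-44544 - 3894\right) 13384 = \left(-48438\right) 13384 = -648294192$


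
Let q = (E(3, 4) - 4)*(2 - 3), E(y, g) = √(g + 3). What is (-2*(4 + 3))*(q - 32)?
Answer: 392 + 14*√7 ≈ 429.04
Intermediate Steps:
E(y, g) = √(3 + g)
q = 4 - √7 (q = (√(3 + 4) - 4)*(2 - 3) = (√7 - 4)*(-1) = (-4 + √7)*(-1) = 4 - √7 ≈ 1.3542)
(-2*(4 + 3))*(q - 32) = (-2*(4 + 3))*((4 - √7) - 32) = (-2*7)*(-28 - √7) = -14*(-28 - √7) = 392 + 14*√7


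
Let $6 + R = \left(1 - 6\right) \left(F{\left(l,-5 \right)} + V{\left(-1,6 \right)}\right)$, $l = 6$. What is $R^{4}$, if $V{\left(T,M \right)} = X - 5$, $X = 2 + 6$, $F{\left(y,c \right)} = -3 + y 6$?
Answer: $1196883216$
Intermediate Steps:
$F{\left(y,c \right)} = -3 + 6 y$
$X = 8$
$V{\left(T,M \right)} = 3$ ($V{\left(T,M \right)} = 8 - 5 = 3$)
$R = -186$ ($R = -6 + \left(1 - 6\right) \left(\left(-3 + 6 \cdot 6\right) + 3\right) = -6 + \left(1 - 6\right) \left(\left(-3 + 36\right) + 3\right) = -6 + \left(1 - 6\right) \left(33 + 3\right) = -6 - 180 = -186$)
$R^{4} = \left(-186\right)^{4} = 1196883216$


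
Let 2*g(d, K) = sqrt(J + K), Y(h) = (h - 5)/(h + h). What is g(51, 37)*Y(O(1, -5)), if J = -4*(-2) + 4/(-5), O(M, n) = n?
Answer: sqrt(1105)/10 ≈ 3.3242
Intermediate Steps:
J = 36/5 (J = 8 + 4*(-1/5) = 8 - 4/5 = 36/5 ≈ 7.2000)
Y(h) = (-5 + h)/(2*h) (Y(h) = (-5 + h)/((2*h)) = (-5 + h)*(1/(2*h)) = (-5 + h)/(2*h))
g(d, K) = sqrt(36/5 + K)/2
g(51, 37)*Y(O(1, -5)) = (sqrt(180 + 25*37)/10)*((1/2)*(-5 - 5)/(-5)) = (sqrt(180 + 925)/10)*((1/2)*(-1/5)*(-10)) = (sqrt(1105)/10)*1 = sqrt(1105)/10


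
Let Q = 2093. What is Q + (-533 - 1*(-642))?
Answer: 2202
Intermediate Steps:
Q + (-533 - 1*(-642)) = 2093 + (-533 - 1*(-642)) = 2093 + (-533 + 642) = 2093 + 109 = 2202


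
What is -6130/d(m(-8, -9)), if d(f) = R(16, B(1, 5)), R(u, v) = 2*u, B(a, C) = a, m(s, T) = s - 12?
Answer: -3065/16 ≈ -191.56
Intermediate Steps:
m(s, T) = -12 + s
d(f) = 32 (d(f) = 2*16 = 32)
-6130/d(m(-8, -9)) = -6130/32 = -6130*1/32 = -3065/16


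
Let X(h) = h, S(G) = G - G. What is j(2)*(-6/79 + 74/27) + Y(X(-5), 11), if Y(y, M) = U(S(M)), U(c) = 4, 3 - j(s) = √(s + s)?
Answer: 14216/2133 ≈ 6.6648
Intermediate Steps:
S(G) = 0
j(s) = 3 - √2*√s (j(s) = 3 - √(s + s) = 3 - √(2*s) = 3 - √2*√s)
Y(y, M) = 4
j(2)*(-6/79 + 74/27) + Y(X(-5), 11) = (3 - √2*√2)*(-6/79 + 74/27) + 4 = (3 - 2)*(-6*1/79 + 74*(1/27)) + 4 = 1*(-6/79 + 74/27) + 4 = 1*(5684/2133) + 4 = 5684/2133 + 4 = 14216/2133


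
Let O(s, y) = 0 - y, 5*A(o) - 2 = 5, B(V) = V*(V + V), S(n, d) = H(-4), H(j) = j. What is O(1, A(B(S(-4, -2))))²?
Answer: 49/25 ≈ 1.9600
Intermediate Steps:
S(n, d) = -4
B(V) = 2*V² (B(V) = V*(2*V) = 2*V²)
A(o) = 7/5 (A(o) = ⅖ + (⅕)*5 = ⅖ + 1 = 7/5)
O(s, y) = -y
O(1, A(B(S(-4, -2))))² = (-1*7/5)² = (-7/5)² = 49/25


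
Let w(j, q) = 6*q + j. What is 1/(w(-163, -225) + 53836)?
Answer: 1/52323 ≈ 1.9112e-5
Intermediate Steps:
w(j, q) = j + 6*q
1/(w(-163, -225) + 53836) = 1/((-163 + 6*(-225)) + 53836) = 1/((-163 - 1350) + 53836) = 1/(-1513 + 53836) = 1/52323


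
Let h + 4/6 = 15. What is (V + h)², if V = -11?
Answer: 100/9 ≈ 11.111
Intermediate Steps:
h = 43/3 (h = -⅔ + 15 = 43/3 ≈ 14.333)
(V + h)² = (-11 + 43/3)² = (10/3)² = 100/9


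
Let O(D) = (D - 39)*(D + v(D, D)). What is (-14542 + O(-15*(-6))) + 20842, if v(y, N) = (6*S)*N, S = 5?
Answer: 148590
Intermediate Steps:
v(y, N) = 30*N (v(y, N) = (6*5)*N = 30*N)
O(D) = 31*D*(-39 + D) (O(D) = (D - 39)*(D + 30*D) = (-39 + D)*(31*D) = 31*D*(-39 + D))
(-14542 + O(-15*(-6))) + 20842 = (-14542 + 31*(-15*(-6))*(-39 - 15*(-6))) + 20842 = (-14542 + 31*90*(-39 + 90)) + 20842 = (-14542 + 31*90*51) + 20842 = (-14542 + 142290) + 20842 = 127748 + 20842 = 148590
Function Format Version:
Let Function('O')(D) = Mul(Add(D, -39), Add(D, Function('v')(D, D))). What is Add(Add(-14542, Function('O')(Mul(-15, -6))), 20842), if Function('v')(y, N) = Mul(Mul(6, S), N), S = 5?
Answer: 148590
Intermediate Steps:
Function('v')(y, N) = Mul(30, N) (Function('v')(y, N) = Mul(Mul(6, 5), N) = Mul(30, N))
Function('O')(D) = Mul(31, D, Add(-39, D)) (Function('O')(D) = Mul(Add(D, -39), Add(D, Mul(30, D))) = Mul(Add(-39, D), Mul(31, D)) = Mul(31, D, Add(-39, D)))
Add(Add(-14542, Function('O')(Mul(-15, -6))), 20842) = Add(Add(-14542, Mul(31, Mul(-15, -6), Add(-39, Mul(-15, -6)))), 20842) = Add(Add(-14542, Mul(31, 90, Add(-39, 90))), 20842) = Add(Add(-14542, Mul(31, 90, 51)), 20842) = Add(Add(-14542, 142290), 20842) = Add(127748, 20842) = 148590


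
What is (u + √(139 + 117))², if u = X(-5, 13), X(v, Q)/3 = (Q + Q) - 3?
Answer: 7225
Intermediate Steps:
X(v, Q) = -9 + 6*Q (X(v, Q) = 3*((Q + Q) - 3) = 3*(2*Q - 3) = 3*(-3 + 2*Q) = -9 + 6*Q)
u = 69 (u = -9 + 6*13 = -9 + 78 = 69)
(u + √(139 + 117))² = (69 + √(139 + 117))² = (69 + √256)² = (69 + 16)² = 85² = 7225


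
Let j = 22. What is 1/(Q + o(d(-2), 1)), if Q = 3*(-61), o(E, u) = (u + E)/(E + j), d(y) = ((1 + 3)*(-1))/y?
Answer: -8/1463 ≈ -0.0054682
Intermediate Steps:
d(y) = -4/y (d(y) = (4*(-1))/y = -4/y)
o(E, u) = (E + u)/(22 + E) (o(E, u) = (u + E)/(E + 22) = (E + u)/(22 + E))
Q = -183
1/(Q + o(d(-2), 1)) = 1/(-183 + (-4/(-2) + 1)/(22 - 4/(-2))) = 1/(-183 + (-4*(-1/2) + 1)/(22 - 4*(-1/2))) = 1/(-183 + (2 + 1)/(22 + 2)) = 1/(-183 + 3/24) = 1/(-183 + (1/24)*3) = 1/(-183 + 1/8) = 1/(-1463/8) = -8/1463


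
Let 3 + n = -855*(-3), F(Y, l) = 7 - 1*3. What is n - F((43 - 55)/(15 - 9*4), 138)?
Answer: 2558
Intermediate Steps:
F(Y, l) = 4 (F(Y, l) = 7 - 3 = 4)
n = 2562 (n = -3 - 855*(-3) = -3 + 2565 = 2562)
n - F((43 - 55)/(15 - 9*4), 138) = 2562 - 1*4 = 2562 - 4 = 2558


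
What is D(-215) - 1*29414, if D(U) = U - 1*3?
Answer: -29632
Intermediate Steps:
D(U) = -3 + U (D(U) = U - 3 = -3 + U)
D(-215) - 1*29414 = (-3 - 215) - 1*29414 = -218 - 29414 = -29632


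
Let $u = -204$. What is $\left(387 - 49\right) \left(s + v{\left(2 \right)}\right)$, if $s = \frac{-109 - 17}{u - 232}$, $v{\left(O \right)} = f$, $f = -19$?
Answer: $- \frac{689351}{109} \approx -6324.3$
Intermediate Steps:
$v{\left(O \right)} = -19$
$s = \frac{63}{218}$ ($s = \frac{-109 - 17}{-204 - 232} = - \frac{126}{-436} = \left(-126\right) \left(- \frac{1}{436}\right) = \frac{63}{218} \approx 0.28899$)
$\left(387 - 49\right) \left(s + v{\left(2 \right)}\right) = \left(387 - 49\right) \left(\frac{63}{218} - 19\right) = 338 \left(- \frac{4079}{218}\right) = - \frac{689351}{109}$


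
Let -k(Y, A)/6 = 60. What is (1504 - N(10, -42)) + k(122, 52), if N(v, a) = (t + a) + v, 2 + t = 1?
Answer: 1177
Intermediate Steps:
t = -1 (t = -2 + 1 = -1)
N(v, a) = -1 + a + v (N(v, a) = (-1 + a) + v = -1 + a + v)
k(Y, A) = -360 (k(Y, A) = -6*60 = -360)
(1504 - N(10, -42)) + k(122, 52) = (1504 - (-1 - 42 + 10)) - 360 = (1504 - 1*(-33)) - 360 = (1504 + 33) - 360 = 1537 - 360 = 1177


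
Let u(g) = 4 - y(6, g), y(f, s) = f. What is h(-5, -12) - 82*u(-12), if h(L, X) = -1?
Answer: 163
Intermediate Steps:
u(g) = -2 (u(g) = 4 - 1*6 = 4 - 6 = -2)
h(-5, -12) - 82*u(-12) = -1 - 82*(-2) = -1 + 164 = 163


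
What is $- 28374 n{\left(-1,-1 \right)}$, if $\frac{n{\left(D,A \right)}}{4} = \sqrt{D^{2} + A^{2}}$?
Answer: $- 113496 \sqrt{2} \approx -1.6051 \cdot 10^{5}$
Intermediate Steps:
$n{\left(D,A \right)} = 4 \sqrt{A^{2} + D^{2}}$ ($n{\left(D,A \right)} = 4 \sqrt{D^{2} + A^{2}} = 4 \sqrt{A^{2} + D^{2}}$)
$- 28374 n{\left(-1,-1 \right)} = - 28374 \cdot 4 \sqrt{\left(-1\right)^{2} + \left(-1\right)^{2}} = - 28374 \cdot 4 \sqrt{1 + 1} = - 28374 \cdot 4 \sqrt{2} = - 113496 \sqrt{2}$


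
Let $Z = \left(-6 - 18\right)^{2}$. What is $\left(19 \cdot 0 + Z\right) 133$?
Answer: $76608$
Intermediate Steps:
$Z = 576$ ($Z = \left(-6 - 18\right)^{2} = \left(-24\right)^{2} = 576$)
$\left(19 \cdot 0 + Z\right) 133 = \left(19 \cdot 0 + 576\right) 133 = \left(0 + 576\right) 133 = 576 \cdot 133 = 76608$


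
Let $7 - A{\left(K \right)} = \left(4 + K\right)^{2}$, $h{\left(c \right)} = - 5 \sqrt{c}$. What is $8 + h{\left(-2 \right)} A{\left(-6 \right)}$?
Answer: $8 - 15 i \sqrt{2} \approx 8.0 - 21.213 i$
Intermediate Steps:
$A{\left(K \right)} = 7 - \left(4 + K\right)^{2}$
$8 + h{\left(-2 \right)} A{\left(-6 \right)} = 8 + - 5 \sqrt{-2} \left(7 - \left(4 - 6\right)^{2}\right) = 8 + - 5 i \sqrt{2} \left(7 - \left(-2\right)^{2}\right) = 8 + - 5 i \sqrt{2} \left(7 - 4\right) = 8 + - 5 i \sqrt{2} \cdot 3 = 8 - 15 i \sqrt{2}$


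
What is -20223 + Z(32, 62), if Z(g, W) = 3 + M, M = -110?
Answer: -20330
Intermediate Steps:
Z(g, W) = -107 (Z(g, W) = 3 - 110 = -107)
-20223 + Z(32, 62) = -20223 - 107 = -20330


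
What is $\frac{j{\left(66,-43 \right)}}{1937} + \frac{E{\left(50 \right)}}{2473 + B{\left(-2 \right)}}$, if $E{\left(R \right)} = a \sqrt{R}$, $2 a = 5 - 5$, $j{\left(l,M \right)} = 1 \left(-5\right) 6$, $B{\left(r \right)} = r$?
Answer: $- \frac{30}{1937} \approx -0.015488$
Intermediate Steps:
$j{\left(l,M \right)} = -30$ ($j{\left(l,M \right)} = \left(-5\right) 6 = -30$)
$a = 0$ ($a = \frac{5 - 5}{2} = \frac{1}{2} \cdot 0 = 0$)
$E{\left(R \right)} = 0$ ($E{\left(R \right)} = 0 \sqrt{R} = 0$)
$\frac{j{\left(66,-43 \right)}}{1937} + \frac{E{\left(50 \right)}}{2473 + B{\left(-2 \right)}} = - \frac{30}{1937} + \frac{0}{2473 - 2} = \left(-30\right) \frac{1}{1937} + \frac{0}{2471} = - \frac{30}{1937} + 0 \cdot \frac{1}{2471} = - \frac{30}{1937} + 0 = - \frac{30}{1937}$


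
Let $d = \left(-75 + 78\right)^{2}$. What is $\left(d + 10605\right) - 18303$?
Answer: $-7689$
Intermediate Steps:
$d = 9$ ($d = 3^{2} = 9$)
$\left(d + 10605\right) - 18303 = \left(9 + 10605\right) - 18303 = 10614 - 18303 = -7689$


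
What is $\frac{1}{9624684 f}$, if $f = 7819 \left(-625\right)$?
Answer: $- \frac{1}{47034627622500} \approx -2.1261 \cdot 10^{-14}$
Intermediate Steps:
$f = -4886875$
$\frac{1}{9624684 f} = \frac{1}{9624684 \left(-4886875\right)} = \frac{1}{9624684} \left(- \frac{1}{4886875}\right) = - \frac{1}{47034627622500}$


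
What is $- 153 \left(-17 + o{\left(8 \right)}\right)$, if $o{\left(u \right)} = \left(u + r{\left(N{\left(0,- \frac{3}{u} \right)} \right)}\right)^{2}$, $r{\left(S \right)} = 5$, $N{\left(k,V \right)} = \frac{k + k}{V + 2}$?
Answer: $-23256$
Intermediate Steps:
$N{\left(k,V \right)} = \frac{2 k}{2 + V}$
$o{\left(u \right)} = \left(5 + u\right)^{2}$ ($o{\left(u \right)} = \left(u + 5\right)^{2} = \left(5 + u\right)^{2}$)
$- 153 \left(-17 + o{\left(8 \right)}\right) = - 153 \left(-17 + \left(5 + 8\right)^{2}\right) = - 153 \left(-17 + 13^{2}\right) = - 153 \left(-17 + 169\right) = \left(-153\right) 152 = -23256$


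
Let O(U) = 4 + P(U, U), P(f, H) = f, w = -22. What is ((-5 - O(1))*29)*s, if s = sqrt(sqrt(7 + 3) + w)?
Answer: -290*I*sqrt(22 - sqrt(10)) ≈ -1258.7*I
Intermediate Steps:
s = sqrt(-22 + sqrt(10)) (s = sqrt(sqrt(7 + 3) - 22) = sqrt(sqrt(10) - 22) = sqrt(-22 + sqrt(10)) ≈ 4.3402*I)
O(U) = 4 + U
((-5 - O(1))*29)*s = ((-5 - (4 + 1))*29)*sqrt(-22 + sqrt(10)) = ((-5 - 1*5)*29)*sqrt(-22 + sqrt(10)) = ((-5 - 5)*29)*sqrt(-22 + sqrt(10)) = (-10*29)*sqrt(-22 + sqrt(10)) = -290*sqrt(-22 + sqrt(10))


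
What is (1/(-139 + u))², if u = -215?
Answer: 1/125316 ≈ 7.9798e-6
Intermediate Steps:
(1/(-139 + u))² = (1/(-139 - 215))² = (1/(-354))² = (-1/354)² = 1/125316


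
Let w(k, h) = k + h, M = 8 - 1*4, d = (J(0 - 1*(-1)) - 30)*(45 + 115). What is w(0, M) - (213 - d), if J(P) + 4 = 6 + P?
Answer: -4529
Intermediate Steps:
J(P) = 2 + P (J(P) = -4 + (6 + P) = 2 + P)
d = -4320 (d = ((2 + (0 - 1*(-1))) - 30)*(45 + 115) = ((2 + (0 + 1)) - 30)*160 = ((2 + 1) - 30)*160 = (3 - 30)*160 = -27*160 = -4320)
M = 4 (M = 8 - 4 = 4)
w(k, h) = h + k
w(0, M) - (213 - d) = (4 + 0) - (213 - 1*(-4320)) = 4 - (213 + 4320) = 4 - 1*4533 = 4 - 4533 = -4529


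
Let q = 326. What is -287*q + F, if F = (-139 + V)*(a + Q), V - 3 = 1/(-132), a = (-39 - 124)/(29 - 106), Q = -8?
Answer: -314277153/3388 ≈ -92762.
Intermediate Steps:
a = 163/77 (a = -163/(-77) = -163*(-1/77) = 163/77 ≈ 2.1169)
V = 395/132 (V = 3 + 1/(-132) = 3 - 1/132 = 395/132 ≈ 2.9924)
F = 2710903/3388 (F = (-139 + 395/132)*(163/77 - 8) = -17953/132*(-453/77) = 2710903/3388 ≈ 800.15)
-287*q + F = -287*326 + 2710903/3388 = -93562 + 2710903/3388 = -314277153/3388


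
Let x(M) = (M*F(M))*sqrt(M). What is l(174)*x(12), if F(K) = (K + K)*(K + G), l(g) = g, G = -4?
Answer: 801792*sqrt(3) ≈ 1.3887e+6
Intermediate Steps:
F(K) = 2*K*(-4 + K) (F(K) = (K + K)*(K - 4) = (2*K)*(-4 + K) = 2*K*(-4 + K))
x(M) = 2*M**(5/2)*(-4 + M) (x(M) = (M*(2*M*(-4 + M)))*sqrt(M) = (2*M**2*(-4 + M))*sqrt(M) = 2*M**(5/2)*(-4 + M))
l(174)*x(12) = 174*(2*12**(5/2)*(-4 + 12)) = 174*(2*(288*sqrt(3))*8) = 174*(4608*sqrt(3)) = 801792*sqrt(3)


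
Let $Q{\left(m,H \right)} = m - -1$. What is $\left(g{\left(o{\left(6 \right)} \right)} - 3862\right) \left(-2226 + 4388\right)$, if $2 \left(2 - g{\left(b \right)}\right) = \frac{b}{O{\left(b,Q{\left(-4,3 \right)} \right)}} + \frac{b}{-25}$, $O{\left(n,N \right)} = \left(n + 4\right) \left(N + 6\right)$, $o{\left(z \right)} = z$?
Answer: $- \frac{208631919}{25} \approx -8.3453 \cdot 10^{6}$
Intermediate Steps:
$Q{\left(m,H \right)} = 1 + m$ ($Q{\left(m,H \right)} = m + 1 = 1 + m$)
$O{\left(n,N \right)} = \left(4 + n\right) \left(6 + N\right)$
$g{\left(b \right)} = 2 + \frac{b}{50} - \frac{b}{2 \left(12 + 3 b\right)}$ ($g{\left(b \right)} = 2 - \frac{\frac{b}{24 + 4 \left(1 - 4\right) + 6 b + \left(1 - 4\right) b} + \frac{b}{-25}}{2} = 2 - \frac{\frac{b}{24 + 4 \left(-3\right) + 6 b - 3 b} + b \left(- \frac{1}{25}\right)}{2} = 2 - \frac{\frac{b}{24 - 12 + 6 b - 3 b} - \frac{b}{25}}{2} = 2 - \frac{\frac{b}{12 + 3 b} - \frac{b}{25}}{2} = 2 - \frac{- \frac{b}{25} + \frac{b}{12 + 3 b}}{2} = 2 + \left(\frac{b}{50} - \frac{b}{2 \left(12 + 3 b\right)}\right) = 2 + \frac{b}{50} - \frac{b}{2 \left(12 + 3 b\right)}$)
$\left(g{\left(o{\left(6 \right)} \right)} - 3862\right) \left(-2226 + 4388\right) = \left(\frac{1200 + 3 \cdot 6^{2} + 287 \cdot 6}{150 \left(4 + 6\right)} - 3862\right) \left(-2226 + 4388\right) = \left(\frac{1200 + 3 \cdot 36 + 1722}{150 \cdot 10} - 3862\right) 2162 = \left(\frac{1}{150} \cdot \frac{1}{10} \left(1200 + 108 + 1722\right) - 3862\right) 2162 = \left(\frac{1}{150} \cdot \frac{1}{10} \cdot 3030 - 3862\right) 2162 = \left(\frac{101}{50} - 3862\right) 2162 = \left(- \frac{192999}{50}\right) 2162 = - \frac{208631919}{25}$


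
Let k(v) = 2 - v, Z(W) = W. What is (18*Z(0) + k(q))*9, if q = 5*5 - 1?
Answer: -198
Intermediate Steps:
q = 24 (q = 25 - 1 = 24)
(18*Z(0) + k(q))*9 = (18*0 + (2 - 1*24))*9 = (0 + (2 - 24))*9 = (0 - 22)*9 = -22*9 = -198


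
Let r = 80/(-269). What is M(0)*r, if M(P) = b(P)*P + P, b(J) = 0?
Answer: 0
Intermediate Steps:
r = -80/269 (r = 80*(-1/269) = -80/269 ≈ -0.29740)
M(P) = P (M(P) = 0*P + P = 0 + P = P)
M(0)*r = 0*(-80/269) = 0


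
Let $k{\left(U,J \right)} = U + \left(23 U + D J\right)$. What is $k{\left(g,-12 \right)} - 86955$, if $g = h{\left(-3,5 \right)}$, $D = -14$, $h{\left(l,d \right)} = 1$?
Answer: $-86763$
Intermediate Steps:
$g = 1$
$k{\left(U,J \right)} = - 14 J + 24 U$ ($k{\left(U,J \right)} = U - \left(- 23 U + 14 J\right) = - 14 J + 24 U$)
$k{\left(g,-12 \right)} - 86955 = \left(\left(-14\right) \left(-12\right) + 24 \cdot 1\right) - 86955 = \left(168 + 24\right) - 86955 = 192 - 86955 = -86763$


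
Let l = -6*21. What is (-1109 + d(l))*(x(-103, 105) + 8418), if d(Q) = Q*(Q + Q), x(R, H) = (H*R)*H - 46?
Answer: -34540881529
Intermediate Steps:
x(R, H) = -46 + R*H² (x(R, H) = R*H² - 46 = -46 + R*H²)
l = -126
d(Q) = 2*Q² (d(Q) = Q*(2*Q) = 2*Q²)
(-1109 + d(l))*(x(-103, 105) + 8418) = (-1109 + 2*(-126)²)*((-46 - 103*105²) + 8418) = (-1109 + 2*15876)*((-46 - 103*11025) + 8418) = (-1109 + 31752)*((-46 - 1135575) + 8418) = 30643*(-1135621 + 8418) = 30643*(-1127203) = -34540881529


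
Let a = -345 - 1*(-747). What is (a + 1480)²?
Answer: 3541924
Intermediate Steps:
a = 402 (a = -345 + 747 = 402)
(a + 1480)² = (402 + 1480)² = 1882² = 3541924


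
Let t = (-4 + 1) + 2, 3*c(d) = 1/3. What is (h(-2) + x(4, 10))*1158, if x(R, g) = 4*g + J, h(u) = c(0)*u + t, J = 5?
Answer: 152084/3 ≈ 50695.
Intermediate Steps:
c(d) = ⅑ (c(d) = (⅓)/3 = (⅓)*(⅓) = ⅑)
t = -1 (t = -3 + 2 = -1)
h(u) = -1 + u/9 (h(u) = u/9 - 1 = -1 + u/9)
x(R, g) = 5 + 4*g (x(R, g) = 4*g + 5 = 5 + 4*g)
(h(-2) + x(4, 10))*1158 = ((-1 + (⅑)*(-2)) + (5 + 4*10))*1158 = ((-1 - 2/9) + (5 + 40))*1158 = (-11/9 + 45)*1158 = (394/9)*1158 = 152084/3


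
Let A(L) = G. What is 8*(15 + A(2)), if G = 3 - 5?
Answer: 104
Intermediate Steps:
G = -2
A(L) = -2
8*(15 + A(2)) = 8*(15 - 2) = 8*13 = 104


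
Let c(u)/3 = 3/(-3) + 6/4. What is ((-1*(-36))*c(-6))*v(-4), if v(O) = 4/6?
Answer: 36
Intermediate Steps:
v(O) = ⅔ (v(O) = 4*(⅙) = ⅔)
c(u) = 3/2 (c(u) = 3*(3/(-3) + 6/4) = 3*(3*(-⅓) + 6*(¼)) = 3*(-1 + 3/2) = 3*(½) = 3/2)
((-1*(-36))*c(-6))*v(-4) = (-1*(-36)*(3/2))*(⅔) = (36*(3/2))*(⅔) = 54*(⅔) = 36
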